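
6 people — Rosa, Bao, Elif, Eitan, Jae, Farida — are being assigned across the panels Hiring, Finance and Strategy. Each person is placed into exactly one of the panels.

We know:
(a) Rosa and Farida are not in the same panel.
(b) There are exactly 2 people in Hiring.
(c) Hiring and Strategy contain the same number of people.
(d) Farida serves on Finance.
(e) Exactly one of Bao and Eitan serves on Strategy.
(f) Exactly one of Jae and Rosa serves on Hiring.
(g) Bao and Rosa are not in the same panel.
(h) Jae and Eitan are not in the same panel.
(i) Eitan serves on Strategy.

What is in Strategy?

Strategy = {Eitan, Rosa}

From (d): Farida ∈ Finance.
From (i): Eitan ∈ Strategy.
(a): Rosa ∉ Finance.
(e) (exactly one): Bao ∉ Strategy.
(h): Jae ∉ Strategy.
Suppose Rosa ∉ Strategy: no assignment then satisfies all the clues, so Rosa ∈ Strategy.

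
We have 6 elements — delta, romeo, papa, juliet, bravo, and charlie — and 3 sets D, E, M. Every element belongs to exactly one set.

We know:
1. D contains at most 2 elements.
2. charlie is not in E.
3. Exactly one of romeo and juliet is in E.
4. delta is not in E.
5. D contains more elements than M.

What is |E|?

3

From (2): charlie ∉ E.
From (4): delta ∉ E.
Suppose papa ∈ D: no assignment then satisfies all the clues, so papa ∉ D.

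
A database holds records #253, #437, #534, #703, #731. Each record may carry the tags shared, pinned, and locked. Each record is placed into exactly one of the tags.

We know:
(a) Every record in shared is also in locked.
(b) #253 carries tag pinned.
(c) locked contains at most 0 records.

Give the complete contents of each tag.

shared = {}; pinned = {#253, #437, #534, #703, #731}; locked = {}

From (b): #253 ∈ pinned.
(c): locked already has 0, so the rest are out.
(a) contrapositive: #437 ∉ shared.
(a) contrapositive: #534 ∉ shared.
(a) contrapositive: #703 ∉ shared.
(a) contrapositive: #731 ∉ shared.
Only one tag left: #437 ∈ pinned.
Only one tag left: #534 ∈ pinned.
Only one tag left: #703 ∈ pinned.
Only one tag left: #731 ∈ pinned.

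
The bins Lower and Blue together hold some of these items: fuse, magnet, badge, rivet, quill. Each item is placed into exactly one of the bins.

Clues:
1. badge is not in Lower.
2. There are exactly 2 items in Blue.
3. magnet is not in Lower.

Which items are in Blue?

From (1): badge ∉ Lower.
From (3): magnet ∉ Lower.
Only one bin left: magnet ∈ Blue.
Only one bin left: badge ∈ Blue.
(2): Blue already has 2, so the rest are out.
Only one bin left: fuse ∈ Lower.
Only one bin left: rivet ∈ Lower.
Only one bin left: quill ∈ Lower.

Blue = {badge, magnet}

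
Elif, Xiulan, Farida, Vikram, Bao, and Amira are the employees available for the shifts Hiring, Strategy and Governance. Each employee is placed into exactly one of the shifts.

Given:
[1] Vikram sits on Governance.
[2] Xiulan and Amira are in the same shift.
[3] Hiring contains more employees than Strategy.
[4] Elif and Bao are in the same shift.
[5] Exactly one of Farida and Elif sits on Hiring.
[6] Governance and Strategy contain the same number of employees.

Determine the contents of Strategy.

Strategy = {Farida}

From (1): Vikram ∈ Governance.
Suppose Elif ∈ Strategy: no assignment then satisfies all the clues, so Elif ∉ Strategy.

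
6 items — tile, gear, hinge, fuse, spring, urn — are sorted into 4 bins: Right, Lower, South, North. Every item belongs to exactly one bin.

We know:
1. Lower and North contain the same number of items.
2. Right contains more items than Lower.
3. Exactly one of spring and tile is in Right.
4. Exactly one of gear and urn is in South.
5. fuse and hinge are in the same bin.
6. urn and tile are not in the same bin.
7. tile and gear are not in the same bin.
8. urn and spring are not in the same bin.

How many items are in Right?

3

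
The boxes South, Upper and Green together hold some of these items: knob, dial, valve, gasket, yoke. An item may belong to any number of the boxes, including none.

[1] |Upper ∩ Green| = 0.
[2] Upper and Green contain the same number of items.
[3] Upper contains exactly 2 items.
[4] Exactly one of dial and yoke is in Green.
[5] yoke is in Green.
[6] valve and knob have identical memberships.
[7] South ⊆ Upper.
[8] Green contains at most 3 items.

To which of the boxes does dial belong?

From (5): yoke ∈ Green.
(4) (exactly one): dial ∉ Green.
Suppose dial ∈ South: no assignment then satisfies all the clues, so dial ∉ South.

dial: none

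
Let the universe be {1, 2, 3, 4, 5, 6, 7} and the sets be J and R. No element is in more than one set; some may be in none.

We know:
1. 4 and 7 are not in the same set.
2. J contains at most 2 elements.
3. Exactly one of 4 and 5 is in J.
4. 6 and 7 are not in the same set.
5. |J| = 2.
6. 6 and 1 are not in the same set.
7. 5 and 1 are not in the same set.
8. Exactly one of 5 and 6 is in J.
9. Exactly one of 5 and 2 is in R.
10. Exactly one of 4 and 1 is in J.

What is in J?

J = {4, 6}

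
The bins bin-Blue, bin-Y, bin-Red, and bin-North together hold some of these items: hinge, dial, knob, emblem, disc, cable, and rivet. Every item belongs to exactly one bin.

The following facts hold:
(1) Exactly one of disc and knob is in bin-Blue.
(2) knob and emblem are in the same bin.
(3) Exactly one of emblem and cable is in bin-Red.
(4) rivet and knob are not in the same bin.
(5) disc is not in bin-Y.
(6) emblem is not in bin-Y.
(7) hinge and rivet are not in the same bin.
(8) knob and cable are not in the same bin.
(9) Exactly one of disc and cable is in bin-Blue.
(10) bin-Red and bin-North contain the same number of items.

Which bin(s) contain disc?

From (5): disc ∉ bin-Y.
From (6): emblem ∉ bin-Y.
(2): knob matches emblem: knob ∉ bin-Y.
Suppose disc ∉ bin-Blue: no assignment then satisfies all the clues, so disc ∈ bin-Blue.

disc: bin-Blue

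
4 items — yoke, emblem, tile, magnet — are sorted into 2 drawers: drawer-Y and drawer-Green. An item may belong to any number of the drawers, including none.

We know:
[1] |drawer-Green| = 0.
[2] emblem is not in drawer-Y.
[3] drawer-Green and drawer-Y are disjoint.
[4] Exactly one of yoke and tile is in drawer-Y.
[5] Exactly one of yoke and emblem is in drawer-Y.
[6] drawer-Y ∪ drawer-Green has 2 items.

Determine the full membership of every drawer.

drawer-Y = {magnet, yoke}; drawer-Green = {}

From (2): emblem ∉ drawer-Y.
(1): drawer-Green already has 0, so the rest are out.
(5) (exactly one): yoke ∈ drawer-Y.
(4) (exactly one): tile ∉ drawer-Y.
Suppose magnet ∉ drawer-Y: no assignment then satisfies all the clues, so magnet ∈ drawer-Y.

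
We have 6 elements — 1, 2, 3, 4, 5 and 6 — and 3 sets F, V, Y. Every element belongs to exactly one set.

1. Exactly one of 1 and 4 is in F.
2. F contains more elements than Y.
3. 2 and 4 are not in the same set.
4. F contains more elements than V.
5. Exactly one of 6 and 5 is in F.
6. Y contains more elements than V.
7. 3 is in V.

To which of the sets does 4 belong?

4: Y

From (7): 3 ∈ V.
Suppose 4 ∈ F: no assignment then satisfies all the clues, so 4 ∉ F.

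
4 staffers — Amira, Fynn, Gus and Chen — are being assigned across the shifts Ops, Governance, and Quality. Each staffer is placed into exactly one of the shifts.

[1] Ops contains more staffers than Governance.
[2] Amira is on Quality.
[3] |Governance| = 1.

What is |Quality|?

1

From (2): Amira ∈ Quality.
Suppose Fynn ∈ Quality: no assignment then satisfies all the clues, so Fynn ∉ Quality.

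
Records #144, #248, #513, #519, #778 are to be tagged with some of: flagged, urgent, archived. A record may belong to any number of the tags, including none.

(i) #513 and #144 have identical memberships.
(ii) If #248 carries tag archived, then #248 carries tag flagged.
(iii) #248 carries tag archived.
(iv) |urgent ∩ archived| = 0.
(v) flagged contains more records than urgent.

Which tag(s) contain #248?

#248: archived, flagged

From (iii): #248 ∈ archived.
(ii): #248 ∈ flagged.
Suppose #248 ∈ urgent: no assignment then satisfies all the clues, so #248 ∉ urgent.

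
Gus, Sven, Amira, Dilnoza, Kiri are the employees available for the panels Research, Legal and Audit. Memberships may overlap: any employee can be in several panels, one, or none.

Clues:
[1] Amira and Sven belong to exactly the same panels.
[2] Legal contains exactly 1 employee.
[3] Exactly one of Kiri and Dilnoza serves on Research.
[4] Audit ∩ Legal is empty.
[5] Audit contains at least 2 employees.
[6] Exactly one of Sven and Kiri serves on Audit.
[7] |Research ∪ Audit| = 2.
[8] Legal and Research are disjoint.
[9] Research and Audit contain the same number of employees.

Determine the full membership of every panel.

Research = {Gus, Kiri}; Legal = {Dilnoza}; Audit = {Gus, Kiri}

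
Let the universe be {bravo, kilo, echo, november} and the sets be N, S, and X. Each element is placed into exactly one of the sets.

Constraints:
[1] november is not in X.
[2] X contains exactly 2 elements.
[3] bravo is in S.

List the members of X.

X = {echo, kilo}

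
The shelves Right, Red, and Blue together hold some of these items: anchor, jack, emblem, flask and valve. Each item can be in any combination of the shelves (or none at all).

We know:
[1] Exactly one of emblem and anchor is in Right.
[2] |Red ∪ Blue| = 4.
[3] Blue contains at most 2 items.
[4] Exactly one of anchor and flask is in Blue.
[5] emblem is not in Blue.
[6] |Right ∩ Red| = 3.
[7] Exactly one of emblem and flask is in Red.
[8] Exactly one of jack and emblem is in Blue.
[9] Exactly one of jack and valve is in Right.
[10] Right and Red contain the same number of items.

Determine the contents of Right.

Right = {anchor, flask, valve}

From (5): emblem ∉ Blue.
(8) (exactly one): jack ∈ Blue.
Suppose anchor ∉ Right: no assignment then satisfies all the clues, so anchor ∈ Right.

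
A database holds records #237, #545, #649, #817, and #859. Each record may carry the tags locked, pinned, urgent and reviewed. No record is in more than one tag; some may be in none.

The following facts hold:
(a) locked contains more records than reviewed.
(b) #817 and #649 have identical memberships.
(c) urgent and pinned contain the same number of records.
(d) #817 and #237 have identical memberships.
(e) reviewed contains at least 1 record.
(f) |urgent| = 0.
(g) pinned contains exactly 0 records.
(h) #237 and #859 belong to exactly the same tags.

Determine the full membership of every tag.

locked = {#237, #649, #817, #859}; pinned = {}; urgent = {}; reviewed = {#545}

(f): urgent already has 0, so the rest are out.
(g): pinned already has 0, so the rest are out.
Suppose #237 ∉ locked: no assignment then satisfies all the clues, so #237 ∈ locked.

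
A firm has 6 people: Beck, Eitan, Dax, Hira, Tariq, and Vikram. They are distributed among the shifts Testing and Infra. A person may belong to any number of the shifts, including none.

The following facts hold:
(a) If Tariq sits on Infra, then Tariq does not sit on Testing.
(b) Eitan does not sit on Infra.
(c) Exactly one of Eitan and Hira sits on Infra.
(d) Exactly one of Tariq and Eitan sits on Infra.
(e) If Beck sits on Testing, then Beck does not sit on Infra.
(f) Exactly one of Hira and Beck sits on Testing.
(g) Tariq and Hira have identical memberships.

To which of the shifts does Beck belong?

From (b): Eitan ∉ Infra.
(c) (exactly one): Hira ∈ Infra.
(d) (exactly one): Tariq ∈ Infra.
(a): Tariq ∉ Testing.
(g): Hira matches Tariq: Hira ∉ Testing.
(f) (exactly one): Beck ∈ Testing.
(e): Beck ∉ Infra.

Beck: Testing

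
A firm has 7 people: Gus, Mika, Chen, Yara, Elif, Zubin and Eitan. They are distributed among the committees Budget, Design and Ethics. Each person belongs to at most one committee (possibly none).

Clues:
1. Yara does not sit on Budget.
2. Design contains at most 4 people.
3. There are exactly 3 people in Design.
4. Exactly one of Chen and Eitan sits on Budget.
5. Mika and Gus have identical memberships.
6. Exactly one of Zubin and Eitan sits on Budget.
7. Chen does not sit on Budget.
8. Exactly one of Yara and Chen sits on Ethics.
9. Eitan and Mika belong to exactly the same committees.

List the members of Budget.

From (1): Yara ∉ Budget.
From (7): Chen ∉ Budget.
(4) (exactly one): Eitan ∈ Budget.
(6) (exactly one): Zubin ∉ Budget.
(9): Mika matches Eitan: Mika ∈ Budget.
(5): Gus matches Mika: Gus ∈ Budget.
Suppose Elif ∈ Budget: no assignment then satisfies all the clues, so Elif ∉ Budget.

Budget = {Eitan, Gus, Mika}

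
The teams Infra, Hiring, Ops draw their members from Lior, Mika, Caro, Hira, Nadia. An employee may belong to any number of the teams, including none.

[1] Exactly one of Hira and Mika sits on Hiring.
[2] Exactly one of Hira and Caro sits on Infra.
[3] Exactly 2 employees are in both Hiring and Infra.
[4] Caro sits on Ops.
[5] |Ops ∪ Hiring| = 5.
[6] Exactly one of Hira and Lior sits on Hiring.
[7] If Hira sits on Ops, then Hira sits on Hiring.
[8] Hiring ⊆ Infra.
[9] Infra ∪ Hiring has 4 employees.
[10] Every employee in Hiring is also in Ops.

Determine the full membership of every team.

Infra = {Hira, Lior, Mika, Nadia}; Hiring = {Hira, Nadia}; Ops = {Caro, Hira, Lior, Mika, Nadia}

From (4): Caro ∈ Ops.
Suppose Lior ∉ Infra: no assignment then satisfies all the clues, so Lior ∈ Infra.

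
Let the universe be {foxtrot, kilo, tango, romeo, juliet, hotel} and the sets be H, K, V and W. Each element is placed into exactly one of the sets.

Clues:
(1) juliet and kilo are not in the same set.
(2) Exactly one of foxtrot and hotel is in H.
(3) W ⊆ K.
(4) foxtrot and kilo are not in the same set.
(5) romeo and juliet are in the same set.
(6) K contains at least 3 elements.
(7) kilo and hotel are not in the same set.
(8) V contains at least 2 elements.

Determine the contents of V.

V = {kilo, tango}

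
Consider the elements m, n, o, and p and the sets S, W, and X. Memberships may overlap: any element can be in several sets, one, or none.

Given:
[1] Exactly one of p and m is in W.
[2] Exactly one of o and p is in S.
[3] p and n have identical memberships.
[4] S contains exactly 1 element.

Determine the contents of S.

S = {o}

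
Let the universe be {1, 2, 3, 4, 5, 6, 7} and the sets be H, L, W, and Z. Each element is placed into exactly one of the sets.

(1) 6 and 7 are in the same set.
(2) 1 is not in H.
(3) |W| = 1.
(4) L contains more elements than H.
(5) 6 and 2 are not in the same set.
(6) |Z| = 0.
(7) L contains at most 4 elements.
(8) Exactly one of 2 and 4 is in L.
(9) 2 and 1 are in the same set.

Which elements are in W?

W = {4}

From (2): 1 ∉ H.
(6): Z already has 0, so the rest are out.
(9): 2 matches 1: 2 ∉ H.
Suppose 1 ∈ W: no assignment then satisfies all the clues, so 1 ∉ W.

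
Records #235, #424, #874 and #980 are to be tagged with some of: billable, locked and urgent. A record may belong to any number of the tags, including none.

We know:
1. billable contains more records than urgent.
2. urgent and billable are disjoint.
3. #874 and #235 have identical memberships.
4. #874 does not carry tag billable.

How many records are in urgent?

0

From (4): #874 ∉ billable.
(3): #235 matches #874: #235 ∉ billable.
Suppose #235 ∈ urgent: no assignment then satisfies all the clues, so #235 ∉ urgent.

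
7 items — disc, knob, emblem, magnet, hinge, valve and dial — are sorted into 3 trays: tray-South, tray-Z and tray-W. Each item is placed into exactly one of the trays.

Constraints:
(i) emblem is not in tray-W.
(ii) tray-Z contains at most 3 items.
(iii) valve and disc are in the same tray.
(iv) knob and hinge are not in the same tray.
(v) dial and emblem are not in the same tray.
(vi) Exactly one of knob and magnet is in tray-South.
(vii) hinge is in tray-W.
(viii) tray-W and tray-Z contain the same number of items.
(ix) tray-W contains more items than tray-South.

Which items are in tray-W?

tray-W = {dial, hinge, magnet}

From (i): emblem ∉ tray-W.
From (vii): hinge ∈ tray-W.
(iv): knob ∉ tray-W.
Suppose disc ∈ tray-W: no assignment then satisfies all the clues, so disc ∉ tray-W.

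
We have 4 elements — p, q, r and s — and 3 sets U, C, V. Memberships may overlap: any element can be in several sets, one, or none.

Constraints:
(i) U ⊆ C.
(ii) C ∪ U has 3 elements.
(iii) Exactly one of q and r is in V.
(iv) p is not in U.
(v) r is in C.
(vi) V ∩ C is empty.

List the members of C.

C = {p, r, s}

From (iv): p ∉ U.
From (v): r ∈ C.
(vi) (disjoint): r ∉ V.
(iii) (exactly one): q ∈ V.
(vi) (disjoint): q ∉ C.
(i) contrapositive: q ∉ U.
Suppose p ∉ C: no assignment then satisfies all the clues, so p ∈ C.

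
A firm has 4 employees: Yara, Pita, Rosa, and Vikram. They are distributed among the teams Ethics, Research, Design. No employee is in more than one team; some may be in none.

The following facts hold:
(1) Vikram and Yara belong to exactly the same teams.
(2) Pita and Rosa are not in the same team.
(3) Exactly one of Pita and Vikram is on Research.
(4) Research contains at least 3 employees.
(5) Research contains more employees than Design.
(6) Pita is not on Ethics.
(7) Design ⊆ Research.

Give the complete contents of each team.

From (6): Pita ∉ Ethics.
Suppose Yara ∈ Ethics: no assignment then satisfies all the clues, so Yara ∉ Ethics.

Ethics = {}; Research = {Rosa, Vikram, Yara}; Design = {}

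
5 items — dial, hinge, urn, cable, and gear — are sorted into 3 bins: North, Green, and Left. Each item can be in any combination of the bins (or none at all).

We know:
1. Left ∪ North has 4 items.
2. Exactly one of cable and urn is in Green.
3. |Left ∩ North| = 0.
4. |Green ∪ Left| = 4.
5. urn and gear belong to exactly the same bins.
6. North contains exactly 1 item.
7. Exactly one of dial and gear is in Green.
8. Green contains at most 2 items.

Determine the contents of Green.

Green = {cable, dial}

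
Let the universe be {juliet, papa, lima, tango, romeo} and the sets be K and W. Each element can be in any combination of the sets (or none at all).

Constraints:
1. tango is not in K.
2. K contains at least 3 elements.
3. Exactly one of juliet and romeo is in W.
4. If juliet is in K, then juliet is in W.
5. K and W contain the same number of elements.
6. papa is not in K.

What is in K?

K = {juliet, lima, romeo}

From (1): tango ∉ K.
From (6): papa ∉ K.
(2): only 3 candidates remain for K, so all are in.
(4): juliet ∈ W.
(3) (exactly one): romeo ∉ W.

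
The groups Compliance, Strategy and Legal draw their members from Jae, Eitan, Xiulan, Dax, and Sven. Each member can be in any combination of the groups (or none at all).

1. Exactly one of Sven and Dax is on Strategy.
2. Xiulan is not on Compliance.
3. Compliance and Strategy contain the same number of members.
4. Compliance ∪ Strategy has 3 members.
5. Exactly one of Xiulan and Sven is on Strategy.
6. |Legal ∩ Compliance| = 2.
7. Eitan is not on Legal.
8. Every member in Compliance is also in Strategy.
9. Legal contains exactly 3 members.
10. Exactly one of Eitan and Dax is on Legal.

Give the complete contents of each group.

Compliance = {Eitan, Jae, Sven}; Strategy = {Eitan, Jae, Sven}; Legal = {Dax, Jae, Sven}

From (2): Xiulan ∉ Compliance.
From (7): Eitan ∉ Legal.
(10) (exactly one): Dax ∈ Legal.
Suppose Jae ∉ Compliance: no assignment then satisfies all the clues, so Jae ∈ Compliance.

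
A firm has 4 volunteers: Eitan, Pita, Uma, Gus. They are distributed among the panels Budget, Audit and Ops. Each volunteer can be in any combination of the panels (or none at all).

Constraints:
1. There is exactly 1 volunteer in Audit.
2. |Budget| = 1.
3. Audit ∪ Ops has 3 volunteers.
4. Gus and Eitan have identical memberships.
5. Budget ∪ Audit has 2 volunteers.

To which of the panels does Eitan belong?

Eitan: Ops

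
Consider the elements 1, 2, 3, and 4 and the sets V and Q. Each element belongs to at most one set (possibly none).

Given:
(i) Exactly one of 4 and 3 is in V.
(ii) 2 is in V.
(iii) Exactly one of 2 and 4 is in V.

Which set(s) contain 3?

From (ii): 2 ∈ V.
(iii) (exactly one): 4 ∉ V.
(i) (exactly one): 3 ∈ V.

3: V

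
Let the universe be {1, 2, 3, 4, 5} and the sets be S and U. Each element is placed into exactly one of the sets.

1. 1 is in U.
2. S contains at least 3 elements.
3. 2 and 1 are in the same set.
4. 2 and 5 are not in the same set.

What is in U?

U = {1, 2}

From (1): 1 ∈ U.
(3): 2 matches 1: 2 ∉ S.
(3): 2 matches 1: 2 ∈ U.
(4): 5 ∉ U.
Only one set left: 5 ∈ S.
(2): only 3 candidates remain for S, so all are in.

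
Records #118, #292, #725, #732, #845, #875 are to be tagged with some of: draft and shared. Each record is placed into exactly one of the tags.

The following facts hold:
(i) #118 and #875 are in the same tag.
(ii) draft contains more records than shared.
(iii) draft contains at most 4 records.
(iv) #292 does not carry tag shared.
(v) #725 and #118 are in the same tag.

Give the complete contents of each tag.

draft = {#118, #292, #725, #875}; shared = {#732, #845}

From (iv): #292 ∉ shared.
Only one tag left: #292 ∈ draft.
Suppose #118 ∉ draft: no assignment then satisfies all the clues, so #118 ∈ draft.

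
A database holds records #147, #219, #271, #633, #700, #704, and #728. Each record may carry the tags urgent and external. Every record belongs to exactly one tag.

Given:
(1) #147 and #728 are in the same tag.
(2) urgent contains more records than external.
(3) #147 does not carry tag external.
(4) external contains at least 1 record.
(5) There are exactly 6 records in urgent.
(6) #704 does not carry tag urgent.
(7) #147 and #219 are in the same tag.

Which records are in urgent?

From (3): #147 ∉ external.
From (6): #704 ∉ urgent.
(1): #728 matches #147: #728 ∉ external.
(5): only 6 candidates remain for urgent, so all are in.
Only one tag left: #704 ∈ external.

urgent = {#147, #219, #271, #633, #700, #728}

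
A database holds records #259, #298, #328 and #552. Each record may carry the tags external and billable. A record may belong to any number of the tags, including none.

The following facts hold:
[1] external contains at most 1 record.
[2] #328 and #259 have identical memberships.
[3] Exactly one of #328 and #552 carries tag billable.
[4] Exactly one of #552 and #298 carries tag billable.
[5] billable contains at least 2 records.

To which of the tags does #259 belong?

#259: billable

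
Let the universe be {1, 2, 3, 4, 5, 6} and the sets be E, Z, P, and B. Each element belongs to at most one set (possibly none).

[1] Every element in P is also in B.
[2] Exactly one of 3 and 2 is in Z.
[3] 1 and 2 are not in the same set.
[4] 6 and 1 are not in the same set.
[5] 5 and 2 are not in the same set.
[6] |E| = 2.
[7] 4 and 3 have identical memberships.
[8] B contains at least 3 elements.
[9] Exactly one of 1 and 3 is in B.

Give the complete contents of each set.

E = {1, 5}; Z = {2}; P = {}; B = {3, 4, 6}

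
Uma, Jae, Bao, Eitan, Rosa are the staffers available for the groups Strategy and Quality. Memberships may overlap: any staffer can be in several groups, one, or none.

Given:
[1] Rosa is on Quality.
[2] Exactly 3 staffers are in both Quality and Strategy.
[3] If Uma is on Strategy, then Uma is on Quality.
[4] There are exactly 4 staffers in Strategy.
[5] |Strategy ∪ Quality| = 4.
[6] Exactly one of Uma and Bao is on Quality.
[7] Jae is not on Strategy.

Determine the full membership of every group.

Strategy = {Bao, Eitan, Rosa, Uma}; Quality = {Eitan, Rosa, Uma}

From (1): Rosa ∈ Quality.
From (7): Jae ∉ Strategy.
(4): only 4 candidates remain for Strategy, so all are in.
(3): Uma ∈ Quality.
(6) (exactly one): Bao ∉ Quality.
Suppose Jae ∈ Quality: no assignment then satisfies all the clues, so Jae ∉ Quality.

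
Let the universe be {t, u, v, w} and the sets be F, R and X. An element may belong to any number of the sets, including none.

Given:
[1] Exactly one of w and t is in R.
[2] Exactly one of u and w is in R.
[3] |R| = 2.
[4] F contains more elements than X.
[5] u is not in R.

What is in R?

From (5): u ∉ R.
(2) (exactly one): w ∈ R.
(1) (exactly one): t ∉ R.
(3): only 2 candidates remain for R, so all are in.

R = {v, w}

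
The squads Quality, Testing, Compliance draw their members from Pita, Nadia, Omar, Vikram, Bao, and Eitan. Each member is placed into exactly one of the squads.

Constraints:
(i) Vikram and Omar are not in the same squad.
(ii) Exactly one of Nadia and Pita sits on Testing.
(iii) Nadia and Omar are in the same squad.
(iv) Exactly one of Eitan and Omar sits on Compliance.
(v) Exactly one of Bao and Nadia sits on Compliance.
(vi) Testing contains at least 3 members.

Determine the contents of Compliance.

Compliance = {Nadia, Omar}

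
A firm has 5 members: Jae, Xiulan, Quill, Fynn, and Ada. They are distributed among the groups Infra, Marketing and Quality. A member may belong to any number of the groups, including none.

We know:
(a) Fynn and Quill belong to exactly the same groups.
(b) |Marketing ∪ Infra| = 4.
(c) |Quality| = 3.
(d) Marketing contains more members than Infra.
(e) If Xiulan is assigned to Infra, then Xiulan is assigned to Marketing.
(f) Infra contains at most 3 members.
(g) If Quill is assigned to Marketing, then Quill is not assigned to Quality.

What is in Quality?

Quality = {Ada, Jae, Xiulan}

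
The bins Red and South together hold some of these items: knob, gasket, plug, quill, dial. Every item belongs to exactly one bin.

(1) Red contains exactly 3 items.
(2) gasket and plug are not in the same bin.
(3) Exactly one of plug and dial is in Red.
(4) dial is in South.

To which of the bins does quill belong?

quill: Red

From (4): dial ∈ South.
(3) (exactly one): plug ∈ Red.
(2): gasket ∉ Red.
Only one bin left: gasket ∈ South.
(1): only 3 candidates remain for Red, so all are in.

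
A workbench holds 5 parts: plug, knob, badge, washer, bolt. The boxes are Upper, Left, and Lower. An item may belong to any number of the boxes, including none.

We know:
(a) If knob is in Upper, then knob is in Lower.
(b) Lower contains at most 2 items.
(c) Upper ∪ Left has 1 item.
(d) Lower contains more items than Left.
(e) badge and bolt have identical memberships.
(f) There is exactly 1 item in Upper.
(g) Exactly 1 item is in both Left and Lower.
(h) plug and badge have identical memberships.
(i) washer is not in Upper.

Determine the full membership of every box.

Upper = {knob}; Left = {knob}; Lower = {knob, washer}

From (i): washer ∉ Upper.
Suppose plug ∈ Upper: no assignment then satisfies all the clues, so plug ∉ Upper.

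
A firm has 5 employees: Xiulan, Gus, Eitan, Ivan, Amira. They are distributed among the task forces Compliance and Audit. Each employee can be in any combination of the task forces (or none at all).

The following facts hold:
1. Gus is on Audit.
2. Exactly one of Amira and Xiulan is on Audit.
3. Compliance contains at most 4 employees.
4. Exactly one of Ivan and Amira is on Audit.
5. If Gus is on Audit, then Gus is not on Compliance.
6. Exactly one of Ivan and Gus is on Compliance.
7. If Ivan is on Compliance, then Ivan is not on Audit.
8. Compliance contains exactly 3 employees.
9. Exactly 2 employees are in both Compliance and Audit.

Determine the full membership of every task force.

Compliance = {Amira, Eitan, Ivan}; Audit = {Amira, Eitan, Gus}

From (1): Gus ∈ Audit.
(5): Gus ∉ Compliance.
(6) (exactly one): Ivan ∈ Compliance.
(7): Ivan ∉ Audit.
(4) (exactly one): Amira ∈ Audit.
(2) (exactly one): Xiulan ∉ Audit.
Suppose Xiulan ∈ Compliance: no assignment then satisfies all the clues, so Xiulan ∉ Compliance.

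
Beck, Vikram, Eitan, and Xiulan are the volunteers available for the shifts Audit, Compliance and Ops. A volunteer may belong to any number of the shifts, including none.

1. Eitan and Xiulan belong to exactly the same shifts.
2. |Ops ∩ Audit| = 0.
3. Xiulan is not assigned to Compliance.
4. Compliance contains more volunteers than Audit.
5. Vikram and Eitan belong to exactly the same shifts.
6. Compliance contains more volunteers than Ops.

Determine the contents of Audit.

Audit = {}

From (3): Xiulan ∉ Compliance.
(1): Eitan matches Xiulan: Eitan ∉ Compliance.
(5): Vikram matches Eitan: Vikram ∉ Compliance.
Suppose Beck ∈ Audit: no assignment then satisfies all the clues, so Beck ∉ Audit.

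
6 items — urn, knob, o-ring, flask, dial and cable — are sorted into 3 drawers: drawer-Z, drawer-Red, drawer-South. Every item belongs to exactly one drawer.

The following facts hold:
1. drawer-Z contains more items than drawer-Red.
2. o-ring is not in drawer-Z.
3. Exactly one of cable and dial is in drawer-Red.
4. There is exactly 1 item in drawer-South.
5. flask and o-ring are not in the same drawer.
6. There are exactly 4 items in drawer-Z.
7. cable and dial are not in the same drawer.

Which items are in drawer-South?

From (2): o-ring ∉ drawer-Z.
Suppose urn ∈ drawer-South: no assignment then satisfies all the clues, so urn ∉ drawer-South.

drawer-South = {o-ring}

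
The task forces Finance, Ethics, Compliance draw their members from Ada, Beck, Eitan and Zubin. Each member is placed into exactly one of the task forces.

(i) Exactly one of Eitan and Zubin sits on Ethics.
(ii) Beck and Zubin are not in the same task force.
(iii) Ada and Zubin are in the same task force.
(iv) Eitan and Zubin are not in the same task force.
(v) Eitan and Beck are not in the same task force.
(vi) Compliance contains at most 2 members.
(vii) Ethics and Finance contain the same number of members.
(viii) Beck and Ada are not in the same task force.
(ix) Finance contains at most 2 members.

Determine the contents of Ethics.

Ethics = {Eitan}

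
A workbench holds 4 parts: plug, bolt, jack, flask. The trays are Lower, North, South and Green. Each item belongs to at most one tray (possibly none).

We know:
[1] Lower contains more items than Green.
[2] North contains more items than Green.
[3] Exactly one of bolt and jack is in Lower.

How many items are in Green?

0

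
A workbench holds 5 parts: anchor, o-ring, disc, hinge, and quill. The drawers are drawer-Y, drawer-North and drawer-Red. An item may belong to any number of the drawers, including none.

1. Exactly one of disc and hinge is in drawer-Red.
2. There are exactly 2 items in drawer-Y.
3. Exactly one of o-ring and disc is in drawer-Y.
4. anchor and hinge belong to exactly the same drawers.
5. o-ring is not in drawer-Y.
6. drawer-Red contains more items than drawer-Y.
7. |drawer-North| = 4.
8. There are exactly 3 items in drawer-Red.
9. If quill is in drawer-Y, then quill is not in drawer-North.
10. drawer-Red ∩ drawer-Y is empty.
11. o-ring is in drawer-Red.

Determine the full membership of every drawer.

From (5): o-ring ∉ drawer-Y.
From (11): o-ring ∈ drawer-Red.
(3) (exactly one): disc ∈ drawer-Y.
(10) (disjoint): disc ∉ drawer-Red.
(1) (exactly one): hinge ∈ drawer-Red.
(4): anchor matches hinge: anchor ∈ drawer-Red.
(8): drawer-Red already has 3, so the rest are out.
(10) (disjoint): anchor ∉ drawer-Y.
(10) (disjoint): hinge ∉ drawer-Y.
(2): only 2 candidates remain for drawer-Y, so all are in.
(9): quill ∉ drawer-North.
(7): only 4 candidates remain for drawer-North, so all are in.

drawer-Y = {disc, quill}; drawer-North = {anchor, disc, hinge, o-ring}; drawer-Red = {anchor, hinge, o-ring}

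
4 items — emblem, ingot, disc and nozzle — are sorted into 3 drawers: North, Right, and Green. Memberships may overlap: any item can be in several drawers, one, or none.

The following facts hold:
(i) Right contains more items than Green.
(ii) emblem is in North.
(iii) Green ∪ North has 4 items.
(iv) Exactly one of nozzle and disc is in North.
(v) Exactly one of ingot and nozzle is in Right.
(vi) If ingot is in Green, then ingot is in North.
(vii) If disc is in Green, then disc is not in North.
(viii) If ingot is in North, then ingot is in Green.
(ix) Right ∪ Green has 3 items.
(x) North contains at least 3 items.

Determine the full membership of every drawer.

North = {emblem, ingot, nozzle}; Right = {disc, emblem, ingot}; Green = {disc, ingot}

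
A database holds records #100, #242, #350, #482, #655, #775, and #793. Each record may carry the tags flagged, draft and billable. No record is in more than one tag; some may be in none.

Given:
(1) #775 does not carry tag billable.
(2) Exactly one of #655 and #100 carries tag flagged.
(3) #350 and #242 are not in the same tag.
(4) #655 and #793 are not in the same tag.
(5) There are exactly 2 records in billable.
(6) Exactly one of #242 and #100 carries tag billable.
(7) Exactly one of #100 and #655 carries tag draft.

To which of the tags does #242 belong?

#242: billable

From (1): #775 ∉ billable.
Suppose #242 ∈ flagged: no assignment then satisfies all the clues, so #242 ∉ flagged.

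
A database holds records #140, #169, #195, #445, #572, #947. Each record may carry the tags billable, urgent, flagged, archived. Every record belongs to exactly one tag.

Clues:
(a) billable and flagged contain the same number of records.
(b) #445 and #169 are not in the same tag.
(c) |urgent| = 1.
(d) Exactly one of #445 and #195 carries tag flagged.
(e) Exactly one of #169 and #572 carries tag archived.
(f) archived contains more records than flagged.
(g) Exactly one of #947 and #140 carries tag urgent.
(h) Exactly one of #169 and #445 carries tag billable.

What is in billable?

billable = {#169}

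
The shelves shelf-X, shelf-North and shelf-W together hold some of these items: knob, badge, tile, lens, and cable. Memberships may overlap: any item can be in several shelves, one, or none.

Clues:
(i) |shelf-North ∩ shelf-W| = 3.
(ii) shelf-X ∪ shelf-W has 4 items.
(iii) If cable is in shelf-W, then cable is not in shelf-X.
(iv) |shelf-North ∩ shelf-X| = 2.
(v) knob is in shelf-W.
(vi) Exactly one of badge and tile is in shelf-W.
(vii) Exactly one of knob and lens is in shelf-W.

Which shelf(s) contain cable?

cable: shelf-North, shelf-W

From (v): knob ∈ shelf-W.
(vii) (exactly one): lens ∉ shelf-W.
Suppose cable ∈ shelf-X: no assignment then satisfies all the clues, so cable ∉ shelf-X.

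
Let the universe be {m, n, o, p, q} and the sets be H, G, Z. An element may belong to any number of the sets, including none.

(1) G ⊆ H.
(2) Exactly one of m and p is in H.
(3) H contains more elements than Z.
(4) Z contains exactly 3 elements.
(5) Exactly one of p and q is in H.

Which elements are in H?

H = {m, n, o, q}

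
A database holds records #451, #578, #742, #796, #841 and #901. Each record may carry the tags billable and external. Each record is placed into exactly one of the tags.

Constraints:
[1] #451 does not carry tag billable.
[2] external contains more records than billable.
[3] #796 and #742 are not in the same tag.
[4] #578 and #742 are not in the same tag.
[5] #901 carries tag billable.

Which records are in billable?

billable = {#742, #901}

From (1): #451 ∉ billable.
From (5): #901 ∈ billable.
Only one tag left: #451 ∈ external.
Suppose #578 ∈ billable: no assignment then satisfies all the clues, so #578 ∉ billable.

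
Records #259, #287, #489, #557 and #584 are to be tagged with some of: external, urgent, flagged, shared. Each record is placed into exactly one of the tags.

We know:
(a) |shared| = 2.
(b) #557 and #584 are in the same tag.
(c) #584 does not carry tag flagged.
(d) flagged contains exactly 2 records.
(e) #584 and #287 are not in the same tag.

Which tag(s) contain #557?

#557: shared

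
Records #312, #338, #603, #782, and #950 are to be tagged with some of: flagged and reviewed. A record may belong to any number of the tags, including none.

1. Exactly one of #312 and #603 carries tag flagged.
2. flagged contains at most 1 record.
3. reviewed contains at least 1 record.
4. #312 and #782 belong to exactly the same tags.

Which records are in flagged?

flagged = {#603}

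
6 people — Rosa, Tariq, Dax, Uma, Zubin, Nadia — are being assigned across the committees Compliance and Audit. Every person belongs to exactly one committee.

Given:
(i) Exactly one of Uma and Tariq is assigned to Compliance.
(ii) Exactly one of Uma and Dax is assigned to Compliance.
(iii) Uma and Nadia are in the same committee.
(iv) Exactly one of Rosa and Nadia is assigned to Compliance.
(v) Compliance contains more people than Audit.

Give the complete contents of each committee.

Compliance = {Dax, Rosa, Tariq, Zubin}; Audit = {Nadia, Uma}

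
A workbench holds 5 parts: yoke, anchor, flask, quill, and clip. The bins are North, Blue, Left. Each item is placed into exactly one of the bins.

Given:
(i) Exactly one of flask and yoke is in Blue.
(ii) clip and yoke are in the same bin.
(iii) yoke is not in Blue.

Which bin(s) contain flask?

flask: Blue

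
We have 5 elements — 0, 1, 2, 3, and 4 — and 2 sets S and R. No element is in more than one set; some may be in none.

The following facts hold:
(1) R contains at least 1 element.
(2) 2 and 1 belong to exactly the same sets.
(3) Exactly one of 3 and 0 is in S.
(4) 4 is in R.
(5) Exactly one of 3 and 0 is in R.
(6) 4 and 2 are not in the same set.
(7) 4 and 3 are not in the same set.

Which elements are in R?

From (4): 4 ∈ R.
(6): 2 ∉ R.
(7): 3 ∉ R.
(2): 1 matches 2: 1 ∉ R.
(5) (exactly one): 0 ∈ R.
(3) (exactly one): 3 ∈ S.

R = {0, 4}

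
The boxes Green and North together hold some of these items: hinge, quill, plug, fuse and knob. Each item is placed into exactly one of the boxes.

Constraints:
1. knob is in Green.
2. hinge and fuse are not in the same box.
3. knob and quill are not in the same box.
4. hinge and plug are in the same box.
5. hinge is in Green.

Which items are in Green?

Green = {hinge, knob, plug}

From (1): knob ∈ Green.
From (5): hinge ∈ Green.
(2): fuse ∉ Green.
(3): quill ∉ Green.
(4): plug matches hinge: plug ∈ Green.
Only one box left: quill ∈ North.
Only one box left: fuse ∈ North.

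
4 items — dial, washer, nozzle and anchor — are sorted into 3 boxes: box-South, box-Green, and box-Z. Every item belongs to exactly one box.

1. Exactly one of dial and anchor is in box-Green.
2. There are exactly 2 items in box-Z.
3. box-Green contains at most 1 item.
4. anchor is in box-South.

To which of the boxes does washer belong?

washer: box-Z

From (4): anchor ∈ box-South.
(1) (exactly one): dial ∈ box-Green.
(2): only 2 candidates remain for box-Z, so all are in.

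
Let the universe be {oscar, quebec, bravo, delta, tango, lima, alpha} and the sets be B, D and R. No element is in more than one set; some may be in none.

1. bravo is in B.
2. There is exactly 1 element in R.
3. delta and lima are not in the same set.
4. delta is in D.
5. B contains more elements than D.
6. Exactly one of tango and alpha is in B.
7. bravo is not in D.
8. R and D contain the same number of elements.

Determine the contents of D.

D = {delta}

From (1): bravo ∈ B.
From (4): delta ∈ D.
(3): lima ∉ D.
Suppose oscar ∈ D: no assignment then satisfies all the clues, so oscar ∉ D.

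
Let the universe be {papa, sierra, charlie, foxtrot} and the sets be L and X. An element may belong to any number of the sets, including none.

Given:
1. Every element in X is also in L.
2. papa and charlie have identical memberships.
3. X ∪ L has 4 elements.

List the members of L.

L = {charlie, foxtrot, papa, sierra}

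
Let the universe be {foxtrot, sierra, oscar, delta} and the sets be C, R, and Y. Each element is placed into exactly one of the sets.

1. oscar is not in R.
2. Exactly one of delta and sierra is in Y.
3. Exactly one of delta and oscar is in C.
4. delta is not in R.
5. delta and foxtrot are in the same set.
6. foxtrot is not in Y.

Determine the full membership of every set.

C = {delta, foxtrot}; R = {}; Y = {oscar, sierra}

From (1): oscar ∉ R.
From (4): delta ∉ R.
From (6): foxtrot ∉ Y.
(5): foxtrot matches delta: foxtrot ∉ R.
(5): delta matches foxtrot: delta ∉ Y.
Only one set left: foxtrot ∈ C.
Only one set left: delta ∈ C.
(2) (exactly one): sierra ∈ Y.
(3) (exactly one): oscar ∉ C.
Only one set left: oscar ∈ Y.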